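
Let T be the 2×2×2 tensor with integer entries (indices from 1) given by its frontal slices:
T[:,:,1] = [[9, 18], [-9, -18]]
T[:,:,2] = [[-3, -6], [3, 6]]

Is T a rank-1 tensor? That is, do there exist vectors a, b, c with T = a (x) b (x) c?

Yes

If T = a (x) b (x) c then every fibre of T is a multiple of the corresponding factor, so read the factors off the fibres through the nonzero entry T[1,1,1] = 9.
The mode-1 fibre T[:,1,1] = [9, -9] gives a = (1, -1) (primitive direction); the mode-2 fibre T[1,:,1] = [9, 18] gives b = (1, 2); then c[k] = T[1,1,k] / (a[1]·b[1]) = [9, -3] / 1 = (9, -3).
Expanding (1, -1) (x) (1, 2) (x) (9, -3) reproduces all 8 entries of T, so T = (1, -1) (x) (1, 2) (x) (9, -3) and rank(T) ≤ 1.
Equivalently every frontal slice T[:,:,k] is c[k] times the rank-1 matrix (1, -1) (x) (1, 2). So T has rank 1 (it is nonzero).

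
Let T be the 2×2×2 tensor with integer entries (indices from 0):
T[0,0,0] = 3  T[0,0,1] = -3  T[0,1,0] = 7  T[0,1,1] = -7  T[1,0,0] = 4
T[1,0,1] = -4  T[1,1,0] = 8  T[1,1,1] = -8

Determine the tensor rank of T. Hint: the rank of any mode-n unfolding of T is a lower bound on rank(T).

2

Lower bound: the mode-1 unfolding of T (rows indexed by i, columns by (j,k) = (0,0), (0,1), (1,0), (1,1)) is [[3, -3, 7, -7], [4, -4, 8, -8]].
There the 2×2 minor on rows i ∈ {0, 1}, columns (j,k) ∈ {(0,0), (1,0)} is det [[3, 7], [4, 8]] = -4 ≠ 0, so this unfolding has rank ≥ 2; CP rank is at least every unfolding rank, so rank(T) ≥ 2. (Unfolding ranks only ever bound the CP rank from below — rank(T) can be strictly larger than all of them — so the matching upper bound has to come from an explicit 2-term decomposition.)
Upper bound — finding two terms. Every mode-3 slice of T is a multiple of one matrix: T[:,:,k] = c[k]·M with c = [1, -1] and M = [[3, 7], [4, 8]] (rows indexed by i, columns by j). So it suffices to write M as a sum of two rank-1 matrices.
Splitting M by its rows (i = 0, 1), M = [1, 0][3, 7]ᵀ + [0, 1][4, 8]ᵀ.
Hence T = [1, 0] ∘ [3, 7] ∘ [1, -1] + [0, 1] ∘ [4, 8] ∘ [1, -1], so rank(T) ≤ 2.
These bounds meet, so rank(T) = 2.
Check entry T[0,1,0] = 7: (1)·(7)·(1) + (0)·(8)·(1) = 7.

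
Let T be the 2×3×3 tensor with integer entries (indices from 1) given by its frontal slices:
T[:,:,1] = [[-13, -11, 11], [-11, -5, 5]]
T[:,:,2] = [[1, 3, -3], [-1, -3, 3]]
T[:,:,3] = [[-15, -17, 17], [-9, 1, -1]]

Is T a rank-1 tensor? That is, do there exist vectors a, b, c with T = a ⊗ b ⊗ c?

The mode-2 unfolding of T (rows indexed by j, columns by (i,k) = (1,1), (1,2), (1,3), (2,1), (2,2), (2,3)) is [[-13, 1, -15, -11, -1, -9], [-11, 3, -17, -5, -3, 1], [11, -3, 17, 5, 3, -1]].
There the 2×2 minor on rows j ∈ {1, 2}, columns (i,k) ∈ {(1,1), (1,2)} is det [[-13, 1], [-11, 3]] = -28 ≠ 0, so this unfolding has rank ≥ 2; CP rank is at least every unfolding rank, so rank(T) ≥ 2.
In particular rank(T) ≥ 2 > 1, so T is not rank-1.

No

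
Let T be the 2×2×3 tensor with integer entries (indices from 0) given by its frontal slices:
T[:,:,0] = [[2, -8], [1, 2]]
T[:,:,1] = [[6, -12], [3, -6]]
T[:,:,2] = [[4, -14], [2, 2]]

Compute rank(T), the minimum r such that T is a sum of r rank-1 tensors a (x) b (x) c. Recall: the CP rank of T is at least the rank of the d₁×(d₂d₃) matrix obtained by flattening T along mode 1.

2

Lower bound: the mode-3 unfolding of T (rows indexed by k, columns by (i,j) = (0,0), (0,1), (1,0), (1,1)) is [[2, -8, 1, 2], [6, -12, 3, -6], [4, -14, 2, 2]].
There the 2×2 minor on rows k ∈ {0, 1}, columns (i,j) ∈ {(0,0), (0,1)} is det [[2, -8], [6, -12]] = 24 ≠ 0, so this unfolding has rank ≥ 2; CP rank is at least every unfolding rank, so rank(T) ≥ 2. (This is only a lower bound: in general the CP rank may exceed every unfolding rank, so we still need to exhibit 2 rank-1 terms summing to T.)
Upper bound — finding two terms. Write S_k = T[:,:,k] for the frontal slices: S₀ = [[2, -8], [1, 2]], S₁ = [[6, -12], [3, -6]], S₂ = [[4, -14], [2, 2]].
If T = a₁ (x) b₁ (x) c₁ + a₂ (x) b₂ (x) c₂ then each S_k = c₁[k]·a₁b₁ᵀ + c₂[k]·a₂b₂ᵀ. S₀ and S₁ are linearly independent, so a₁b₁ᵀ and a₂b₂ᵀ must span the same plane of matrices: they are the rank-1 matrices of the form x·S₀ + y·S₁.
det(x·S₀ + y·S₁) is 12·x² + 36·xy = 12·(x + 3·y)(x), vanishing at (x:y) = (3:-1) and (0:1).
M₁ = 3·S₀ − S₁ = [[0, -12], [0, 12]] = (-12)·[1, -1][0, 1]ᵀ and M₂ = S₁ = [[6, -12], [3, -6]] = 3·[2, 1][1, -2]ᵀ, so take a₁ = [1, -1], b₁ = [0, 1], a₂ = [2, 1], b₂ = [1, -2].
Each slice is an integer combination of E₁ = a₁b₁ᵀ and E₂ = a₂b₂ᵀ: S₀ = −4·E₁ + E₂, S₁ = 3·E₂, S₂ = −6·E₁ + 2·E₂; reading off coefficients, c₁ = [-4, 0, -6] and c₂ = [1, 3, 2].
Hence T = [1, -1] (x) [0, 1] (x) [-4, 0, -6] + [2, 1] (x) [1, -2] (x) [1, 3, 2], so rank(T) ≤ 2.
These bounds meet, so rank(T) = 2.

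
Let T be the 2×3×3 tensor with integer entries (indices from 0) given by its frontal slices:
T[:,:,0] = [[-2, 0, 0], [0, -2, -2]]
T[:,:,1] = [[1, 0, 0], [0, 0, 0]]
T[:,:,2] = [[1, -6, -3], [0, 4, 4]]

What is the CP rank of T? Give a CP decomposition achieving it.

rank(T) = 3

Lower bound: the mode-2 unfolding of T (rows indexed by j, columns by (i,k) = (0,0), (0,1), (0,2), (1,0), (1,1), (1,2)) is [[-2, 1, 1, 0, 0, 0], [0, 0, -6, -2, 0, 4], [0, 0, -3, -2, 0, 4]].
There the 3×3 minor on rows j ∈ {0, 1, 2}, columns (i,k) ∈ {(0,0), (0,2), (1,0)} is det [[-2, 1, 0], [0, -6, -2], [0, -3, -2]] = -12 ≠ 0, so this unfolding has rank ≥ 3; CP rank is at least every unfolding rank, so rank(T) ≥ 3. (Unfolding ranks only ever bound the CP rank from below — rank(T) can be strictly larger than all of them — so the matching upper bound has to come from an explicit 3-term decomposition.)
Upper bound: T is a sum of 3 rank-1 terms, T = [0, 1] ⊗ [0, 1, 1] ⊗ [-2, 0, 4] + [1, 0] ⊗ [0, 2, 1] ⊗ [-2, 1, -2] + [1, 0] ⊗ [1, -2, -1] ⊗ [-2, 1, 1] (written with every a and b primitive with positive leading entry and the scale carried by c; CP decompositions are not unique, and this one is verified by expanding entrywise), so rank(T) ≤ 3.
These bounds meet, so rank(T) = 3.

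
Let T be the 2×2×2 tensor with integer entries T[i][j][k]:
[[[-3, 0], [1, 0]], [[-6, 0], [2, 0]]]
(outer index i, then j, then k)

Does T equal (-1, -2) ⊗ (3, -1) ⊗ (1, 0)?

Reconstruct entrywise from the claimed factors. For example, T[0,1,1] = 0 and Σₗ aₗ[0]bₗ[1]cₗ[1] = (-1)·(-1)·(0) = 0; checking all 8 entries, every one matches. The claim holds.

Yes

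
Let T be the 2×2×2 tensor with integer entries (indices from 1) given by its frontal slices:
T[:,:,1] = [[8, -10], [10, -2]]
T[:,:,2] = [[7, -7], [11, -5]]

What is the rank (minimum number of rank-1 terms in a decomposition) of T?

Lower bound: the mode-1 unfolding of T (rows indexed by i, columns by (j,k) = (1,1), (1,2), (2,1), (2,2)) is [[8, 7, -10, -7], [10, 11, -2, -5]].
There the 2×2 minor on rows i ∈ {1, 2}, columns (j,k) ∈ {(1,1), (1,2)} is det [[8, 7], [10, 11]] = 18 ≠ 0, so this unfolding has rank ≥ 2; CP rank is at least every unfolding rank, so rank(T) ≥ 2. (Flattening ranks never certify an upper bound on CP rank; for that we must actually write T with 2 rank-1 terms.)
Upper bound — finding two terms. Write S_k = T[:,:,k] for the frontal slices: S₁ = [[8, -10], [10, -2]], S₂ = [[7, -7], [11, -5]].
If T = a₁ (x) b₁ (x) c₁ + a₂ (x) b₂ (x) c₂ then each S_k = c₁[k]·a₁b₁ᵀ + c₂[k]·a₂b₂ᵀ. S₁ and S₂ are linearly independent, so a₁b₁ᵀ and a₂b₂ᵀ must span the same plane of matrices: they are the rank-1 matrices of the form x·S₁ + y·S₂.
det(x·S₁ + y·S₂) is 84·x² + 126·xy + 42·y² = 42·(x + y)(2·x + y), vanishing at (x:y) = (1:-1) and (1:-2).
M₁ = S₁ − S₂ = [[1, -3], [-1, 3]] = (1, -1)(1, -3)ᵀ and M₂ = S₁ − 2·S₂ = [[-6, 4], [-12, 8]] = (-2)·(1, 2)(3, -2)ᵀ, so take a₁ = (1, -1), b₁ = (1, -3), a₂ = (1, 2), b₂ = (3, -2).
Each slice is an integer combination of E₁ = a₁b₁ᵀ and E₂ = a₂b₂ᵀ: S₁ = 2·E₁ + 2·E₂, S₂ = E₁ + 2·E₂; reading off coefficients, c₁ = (2, 1) and c₂ = (2, 2).
Hence T = (1, -1) (x) (1, -3) (x) (2, 1) + (1, 2) (x) (3, -2) (x) (2, 2), so rank(T) ≤ 2.
These bounds meet, so rank(T) = 2.
Check entry T[2,2,2] = -5: (-1)·(-3)·(1) + (2)·(-2)·(2) = -5.

2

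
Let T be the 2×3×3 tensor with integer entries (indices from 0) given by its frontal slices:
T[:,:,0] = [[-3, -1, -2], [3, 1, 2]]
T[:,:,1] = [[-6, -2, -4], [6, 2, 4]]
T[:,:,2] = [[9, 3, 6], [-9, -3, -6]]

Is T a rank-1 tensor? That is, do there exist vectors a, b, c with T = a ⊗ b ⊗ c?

Yes

If T = a ⊗ b ⊗ c then every fibre of T is a multiple of the corresponding factor, so read the factors off the fibres through the nonzero entry T[0,0,0] = -3.
The mode-1 fibre T[:,0,0] = [-3, 3] gives a = [1, -1] (primitive direction); the mode-2 fibre T[0,:,0] = [-3, -1, -2] gives b = [3, 1, 2]; then c[k] = T[0,0,k] / (a[0]·b[0]) = [-3, -6, 9] / 3 = [-1, -2, 3].
Expanding [1, -1] ⊗ [3, 1, 2] ⊗ [-1, -2, 3] reproduces all 18 entries of T, so T = [1, -1] ⊗ [3, 1, 2] ⊗ [-1, -2, 3] and rank(T) ≤ 1.
Equivalently every frontal slice T[:,:,k] is c[k] times the rank-1 matrix [1, -1] ⊗ [3, 1, 2]. So T has rank 1 (it is nonzero).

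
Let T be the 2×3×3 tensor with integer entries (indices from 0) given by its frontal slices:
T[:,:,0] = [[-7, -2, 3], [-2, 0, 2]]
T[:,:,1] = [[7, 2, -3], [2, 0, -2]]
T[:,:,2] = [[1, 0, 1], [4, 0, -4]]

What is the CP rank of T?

3

Lower bound: the mode-2 unfolding of T (rows indexed by j, columns by (i,k) = (0,0), (0,1), (0,2), (1,0), (1,1), (1,2)) is [[-7, 7, 1, -2, 2, 4], [-2, 2, 0, 0, 0, 0], [3, -3, 1, 2, -2, -4]].
There the 3×3 minor on rows j ∈ {0, 1, 2}, columns (i,k) ∈ {(0,0), (0,2), (1,0)} is det [[-7, 1, -2], [-2, 0, 0], [3, 1, 2]] = 8 ≠ 0, so this unfolding has rank ≥ 3; CP rank is at least every unfolding rank, so rank(T) ≥ 3. (This is only a lower bound: in general the CP rank may exceed every unfolding rank, so we still need to exhibit 3 rank-1 terms summing to T.)
Upper bound: T is a sum of 3 rank-1 terms, T = [1, -1] (x) [1, 0, -1] (x) [2, -2, -4] + [1, 0] (x) [1, -2, -1] (x) [-1, 1, 1] + [1, 0] (x) [2, 1, -1] (x) [-4, 4, 2] (one valid choice — decompositions are not unique — normalised so each a, b is primitive with positive first nonzero entry; check it by expanding all entries), so rank(T) ≤ 3.
These bounds meet, so rank(T) = 3.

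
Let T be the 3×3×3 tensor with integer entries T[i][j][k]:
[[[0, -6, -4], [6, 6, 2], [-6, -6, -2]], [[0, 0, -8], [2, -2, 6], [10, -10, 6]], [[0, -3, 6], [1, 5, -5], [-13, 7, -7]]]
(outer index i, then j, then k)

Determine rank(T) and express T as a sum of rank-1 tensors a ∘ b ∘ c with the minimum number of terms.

Lower bound: the mode-2 unfolding of T (rows indexed by j, columns by (i,k) = (0,0), (0,1), (0,2), (1,0), (1,1), (1,2), (2,0), (2,1), (2,2)) is [[0, -6, -4, 0, 0, -8, 0, -3, 6], [6, 6, 2, 2, -2, 6, 1, 5, -5], [-6, -6, -2, 10, -10, 6, -13, 7, -7]].
There the 3×3 minor on rows j ∈ {0, 1, 2}, columns (i,k) ∈ {(0,0), (0,1), (1,0)} is det [[0, -6, 0], [6, 6, 2], [-6, -6, 10]] = 432 ≠ 0, so this unfolding has rank ≥ 3; CP rank is at least every unfolding rank, so rank(T) ≥ 3. (Unfolding ranks only ever bound the CP rank from below — rank(T) can be strictly larger than all of them — so the matching upper bound has to come from an explicit 3-term decomposition.)
Upper bound: T is a sum of 3 rank-1 terms, T = [0, 1, -1] ∘ [1, -1, -2] ∘ [-4, 4, -4] + [2, 0, 1] ∘ [1, -2, 2] ∘ [-2, -1, 0] + [2, 2, -1] ∘ [2, -1, 1] ∘ [1, -1, -1] (one valid choice — decompositions are not unique — normalised so each a, b is primitive with positive first nonzero entry; check it by expanding all entries), so rank(T) ≤ 3.
These bounds meet, so rank(T) = 3.

rank(T) = 3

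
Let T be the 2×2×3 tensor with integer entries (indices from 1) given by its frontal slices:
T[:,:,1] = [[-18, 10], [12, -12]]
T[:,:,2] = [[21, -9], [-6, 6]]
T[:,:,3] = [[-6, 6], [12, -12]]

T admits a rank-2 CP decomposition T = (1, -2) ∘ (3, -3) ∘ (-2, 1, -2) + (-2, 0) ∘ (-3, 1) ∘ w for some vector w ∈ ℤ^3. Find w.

Subtract the known terms from T to get the rank-1 residual R = (-2, 0) ∘ (-3, 1) ∘ w, so R[i,j,k] = a[i]·b[j]·w[k]. Pick indices with nonzero a[1]·b[1] = (-2)·(-3) = 6. Only the fibre through (1,1,·) is needed: R[1,1,:] = T[1,1,:] − Σₗ aₗ[1]bₗ[1]cₗ = [-18, 21, -6] − (1)·(3)·(-2, 1, -2) = [-12, 18, 0]. Then w[k] = R[1,1,k] / 6 for each k, giving w = [-12, 18, 0] / 6 = (-2, 3, 0).

w = (-2, 3, 0)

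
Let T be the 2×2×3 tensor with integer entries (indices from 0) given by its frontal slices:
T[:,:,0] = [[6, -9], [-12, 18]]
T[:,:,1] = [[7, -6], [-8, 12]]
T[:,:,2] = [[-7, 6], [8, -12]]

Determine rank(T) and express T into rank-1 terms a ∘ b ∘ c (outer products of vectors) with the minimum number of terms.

rank(T) = 2

Lower bound: the mode-3 unfolding of T (rows indexed by k, columns by (i,j) = (0,0), (0,1), (1,0), (1,1)) is [[6, -9, -12, 18], [7, -6, -8, 12], [-7, 6, 8, -12]].
There the 2×2 minor on rows k ∈ {0, 1}, columns (i,j) ∈ {(0,0), (0,1)} is det [[6, -9], [7, -6]] = 27 ≠ 0, so this unfolding has rank ≥ 2; CP rank is at least every unfolding rank, so rank(T) ≥ 2. (This is only a lower bound: in general the CP rank may exceed every unfolding rank, so we still need to exhibit 2 rank-1 terms summing to T.)
Upper bound — finding two terms. Write S_k = T[:,:,k] for the frontal slices: S₀ = [[6, -9], [-12, 18]], S₁ = [[7, -6], [-8, 12]], S₂ = [[-7, 6], [8, -12]].
If T = a₁ ∘ b₁ ∘ c₁ + a₂ ∘ b₂ ∘ c₂ then each S_k = c₁[k]·a₁b₁ᵀ + c₂[k]·a₂b₂ᵀ. S₀ and S₁ are linearly independent, so a₁b₁ᵀ and a₂b₂ᵀ must span the same plane of matrices: they are the rank-1 matrices of the form x·S₀ + y·S₁.
det(x·S₀ + y·S₁) is 54·xy + 36·y² = 18·(3·x + 2·y)(y), vanishing at (x:y) = (2:-3) and (1:0).
M₁ = 2·S₀ − 3·S₁ = [[-9, 0], [0, 0]] = (-9)·(1, 0)(1, 0)ᵀ and M₂ = S₀ = [[6, -9], [-12, 18]] = 3·(1, -2)(2, -3)ᵀ, so take a₁ = (1, 0), b₁ = (1, 0), a₂ = (1, -2), b₂ = (2, -3).
Each slice is an integer combination of E₁ = a₁b₁ᵀ and E₂ = a₂b₂ᵀ: S₀ = 3·E₂, S₁ = 3·E₁ + 2·E₂, S₂ = −3·E₁ − 2·E₂; reading off coefficients, c₁ = (0, 3, -3) and c₂ = (3, 2, -2).
Hence T = (1, 0) ∘ (1, 0) ∘ (0, 3, -3) + (1, -2) ∘ (2, -3) ∘ (3, 2, -2), so rank(T) ≤ 2.
These bounds meet, so rank(T) = 2.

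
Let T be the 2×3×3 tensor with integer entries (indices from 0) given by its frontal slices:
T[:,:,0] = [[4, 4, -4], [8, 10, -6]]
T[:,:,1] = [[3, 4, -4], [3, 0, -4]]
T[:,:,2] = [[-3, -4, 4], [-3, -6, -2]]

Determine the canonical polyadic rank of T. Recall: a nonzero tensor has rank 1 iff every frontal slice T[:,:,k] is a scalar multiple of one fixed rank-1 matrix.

Lower bound: the mode-3 unfolding of T (rows indexed by k, columns by (i,j) = (0,0), (0,1), (0,2), (1,0), (1,1), (1,2)) is [[4, 4, -4, 8, 10, -6], [3, 4, -4, 3, 0, -4], [-3, -4, 4, -3, -6, -2]].
There the 3×3 minor on rows k ∈ {0, 1, 2}, columns (i,j) ∈ {(0,0), (0,1), (1,1)} is det [[4, 4, 10], [3, 4, 0], [-3, -4, -6]] = -24 ≠ 0, so this unfolding has rank ≥ 3; CP rank is at least every unfolding rank, so rank(T) ≥ 3. (Unfolding ranks only ever bound the CP rank from below — rank(T) can be strictly larger than all of them — so the matching upper bound has to come from an explicit 3-term decomposition.)
Upper bound: T is a sum of 3 rank-1 terms, T = [0, 1] ⊗ [0, 1, 1] ⊗ [2, -2, -4] + [1, -1] ⊗ [1, 2, -2] ⊗ [0, 1, -1] + [1, 2] ⊗ [1, 1, -1] ⊗ [4, 2, -2] (one valid choice — decompositions are not unique — normalised so each a, b is primitive with positive first nonzero entry; check it by expanding all entries), so rank(T) ≤ 3.
These bounds meet, so rank(T) = 3.

3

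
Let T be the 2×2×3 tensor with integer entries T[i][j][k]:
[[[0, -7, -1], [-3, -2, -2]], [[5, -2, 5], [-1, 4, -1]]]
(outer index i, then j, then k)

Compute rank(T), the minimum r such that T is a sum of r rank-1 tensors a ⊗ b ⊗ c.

3

Lower bound: the mode-3 unfolding of T (rows indexed by k, columns by (i,j) = (0,0), (0,1), (1,0), (1,1)) is [[0, -3, 5, -1], [-7, -2, -2, 4], [-1, -2, 5, -1]].
There the 3×3 minor on rows k ∈ {0, 1, 2}, columns (i,j) ∈ {(0,0), (0,1), (1,0)} is det [[0, -3, 5], [-7, -2, -2], [-1, -2, 5]] = -51 ≠ 0, so this unfolding has rank ≥ 3; CP rank is at least every unfolding rank, so rank(T) ≥ 3. (Unfolding ranks only ever bound the CP rank from below — rank(T) can be strictly larger than all of them — so the matching upper bound has to come from an explicit 3-term decomposition.)
Upper bound: T is a sum of 3 rank-1 terms, T = [1, 0] ⊗ [1, -1] ⊗ [0, -1, -1] + [1, 2] ⊗ [2, -1] ⊗ [1, -1, 1] + [2, -1] ⊗ [1, 1] ⊗ [-1, -2, -1] (written with every a and b primitive with positive leading entry and the scale carried by c; CP decompositions are not unique, and this one is verified by expanding entrywise), so rank(T) ≤ 3.
These bounds meet, so rank(T) = 3.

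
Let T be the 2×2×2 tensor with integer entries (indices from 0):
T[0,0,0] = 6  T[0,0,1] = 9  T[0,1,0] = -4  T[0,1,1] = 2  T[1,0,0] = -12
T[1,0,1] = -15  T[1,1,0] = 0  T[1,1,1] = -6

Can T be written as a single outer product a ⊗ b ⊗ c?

The mode-1 unfolding of T (rows indexed by i, columns by (j,k) = (0,0), (0,1), (1,0), (1,1)) is [[6, 9, -4, 2], [-12, -15, 0, -6]].
There the 2×2 minor on rows i ∈ {0, 1}, columns (j,k) ∈ {(0,0), (0,1)} is det [[6, 9], [-12, -15]] = 18 ≠ 0, so this unfolding has rank ≥ 2; CP rank is at least every unfolding rank, so rank(T) ≥ 2.
In particular rank(T) ≥ 2 > 1, so T is not rank-1.

No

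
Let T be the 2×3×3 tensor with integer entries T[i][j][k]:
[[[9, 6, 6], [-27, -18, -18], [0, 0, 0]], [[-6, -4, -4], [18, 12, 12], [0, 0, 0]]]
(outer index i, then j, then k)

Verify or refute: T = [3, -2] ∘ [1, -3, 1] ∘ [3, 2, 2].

Reconstruct entry (0,2,0) from the claimed factors: Σₗ aₗ[0]bₗ[2]cₗ[0] = (3)·(1)·(3) = 9, but T[0,2,0] = 0. The claim is false.

No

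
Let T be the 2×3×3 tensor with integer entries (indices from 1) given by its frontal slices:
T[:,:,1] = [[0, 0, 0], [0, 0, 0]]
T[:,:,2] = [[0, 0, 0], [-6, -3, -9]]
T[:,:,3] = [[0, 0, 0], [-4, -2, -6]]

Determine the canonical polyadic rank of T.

Lower bound: T ≠ 0 (e.g. T[2,1,2] = -6), so rank(T) ≥ 1.
Upper bound: if T = a ⊗ b ⊗ c then every fibre of T is a multiple of the corresponding factor, so read the factors off the fibres through the nonzero entry T[2,1,2] = -6.
The mode-1 fibre T[:,1,2] = [0, -6] gives a = [0, 1] (primitive direction); the mode-2 fibre T[2,:,2] = [-6, -3, -9] gives b = [2, 1, 3]; then c[k] = T[2,1,k] / (a[2]·b[1]) = [0, -6, -4] / 2 = [0, -3, -2].
Expanding [0, 1] ⊗ [2, 1, 3] ⊗ [0, -3, -2] reproduces all 18 entries of T, so T = [0, 1] ⊗ [2, 1, 3] ⊗ [0, -3, -2] and rank(T) ≤ 1.
These bounds meet, so rank(T) = 1.

1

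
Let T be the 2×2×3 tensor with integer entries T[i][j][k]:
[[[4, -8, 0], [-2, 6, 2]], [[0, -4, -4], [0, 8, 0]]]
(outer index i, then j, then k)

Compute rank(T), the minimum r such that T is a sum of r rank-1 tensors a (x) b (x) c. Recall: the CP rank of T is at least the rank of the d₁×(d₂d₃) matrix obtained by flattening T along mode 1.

Lower bound: the mode-3 unfolding of T (rows indexed by k, columns by (i,j) = (0,0), (0,1), (1,0), (1,1)) is [[4, -2, 0, 0], [-8, 6, -4, 8], [0, 2, -4, 0]].
There the 3×3 minor on rows k ∈ {0, 1, 2}, columns (i,j) ∈ {(0,0), (0,1), (1,1)} is det [[4, -2, 0], [-8, 6, 8], [0, 2, 0]] = -64 ≠ 0, so this unfolding has rank ≥ 3; CP rank is at least every unfolding rank, so rank(T) ≥ 3. (This is only a lower bound: in general the CP rank may exceed every unfolding rank, so we still need to exhibit 3 rank-1 terms summing to T.)
Upper bound: T is a sum of 3 rank-1 terms, T = [1, -1] (x) [1, 0] (x) [0, -4, 4] + [1, 0] (x) [2, -1] (x) [2, 2, -2] + [1, 1] (x) [1, -1] (x) [0, -8, 0] (written with every a and b primitive with positive leading entry and the scale carried by c; CP decompositions are not unique, and this one is verified by expanding entrywise), so rank(T) ≤ 3.
These bounds meet, so rank(T) = 3.

3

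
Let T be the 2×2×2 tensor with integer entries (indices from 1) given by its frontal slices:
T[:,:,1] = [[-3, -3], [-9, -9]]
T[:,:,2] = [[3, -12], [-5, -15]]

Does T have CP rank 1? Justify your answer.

The mode-2 unfolding of T (rows indexed by j, columns by (i,k) = (1,1), (1,2), (2,1), (2,2)) is [[-3, 3, -9, -5], [-3, -12, -9, -15]].
There the 2×2 minor on rows j ∈ {1, 2}, columns (i,k) ∈ {(1,1), (1,2)} is det [[-3, 3], [-3, -12]] = 45 ≠ 0, so this unfolding has rank ≥ 2; CP rank is at least every unfolding rank, so rank(T) ≥ 2.
In particular rank(T) ≥ 2 > 1, so T is not rank-1.

No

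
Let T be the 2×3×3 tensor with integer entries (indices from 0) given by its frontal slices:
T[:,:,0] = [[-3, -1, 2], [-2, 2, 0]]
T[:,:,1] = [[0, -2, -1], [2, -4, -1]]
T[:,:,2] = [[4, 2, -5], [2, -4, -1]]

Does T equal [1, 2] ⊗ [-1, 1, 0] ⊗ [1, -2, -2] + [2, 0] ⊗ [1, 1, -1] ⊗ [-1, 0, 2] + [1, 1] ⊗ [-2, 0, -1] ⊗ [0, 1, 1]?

Yes

Reconstruct entrywise from the claimed factors. For example, T[0,2,0] = 2 and Σₗ aₗ[0]bₗ[2]cₗ[0] = (1)·(0)·(1) + (2)·(-1)·(-1) + (1)·(-1)·(0) = 2; checking all 18 entries, every one matches. The claim holds.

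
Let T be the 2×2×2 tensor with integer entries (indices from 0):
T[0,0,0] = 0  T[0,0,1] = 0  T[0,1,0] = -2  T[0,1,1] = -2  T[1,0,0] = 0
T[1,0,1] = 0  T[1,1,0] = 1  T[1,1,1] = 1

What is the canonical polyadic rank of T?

Lower bound: T ≠ 0 (e.g. T[0,1,0] = -2), so rank(T) ≥ 1.
Upper bound: if T = a ∘ b ∘ c then every fibre of T is a multiple of the corresponding factor, so read the factors off the fibres through the nonzero entry T[0,1,0] = -2.
The mode-1 fibre T[:,1,0] = [-2, 1] gives a = (2, -1) (primitive direction); the mode-2 fibre T[0,:,0] = [0, -2] gives b = (0, 1); then c[k] = T[0,1,k] / (a[0]·b[1]) = [-2, -2] / 2 = (-1, -1).
Expanding (2, -1) ∘ (0, 1) ∘ (-1, -1) reproduces all 8 entries of T, so T = (2, -1) ∘ (0, 1) ∘ (-1, -1) and rank(T) ≤ 1.
These bounds meet, so rank(T) = 1.
Check entry T[1,1,1] = 1: (-1)·(1)·(-1) = 1.

1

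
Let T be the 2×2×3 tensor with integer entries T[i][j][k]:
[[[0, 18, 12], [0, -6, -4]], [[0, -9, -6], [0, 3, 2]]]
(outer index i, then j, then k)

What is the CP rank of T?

1

Lower bound: T ≠ 0 (e.g. T[0,0,1] = 18), so rank(T) ≥ 1.
Upper bound: if T = a ⊗ b ⊗ c then every fibre of T is a multiple of the corresponding factor, so read the factors off the fibres through the nonzero entry T[0,0,1] = 18.
The mode-1 fibre T[:,0,1] = [18, -9] gives a = [2, -1] (primitive direction); the mode-2 fibre T[0,:,1] = [18, -6] gives b = [3, -1]; then c[k] = T[0,0,k] / (a[0]·b[0]) = [0, 18, 12] / 6 = [0, 3, 2].
Expanding [2, -1] ⊗ [3, -1] ⊗ [0, 3, 2] reproduces all 12 entries of T, so T = [2, -1] ⊗ [3, -1] ⊗ [0, 3, 2] and rank(T) ≤ 1.
These bounds meet, so rank(T) = 1.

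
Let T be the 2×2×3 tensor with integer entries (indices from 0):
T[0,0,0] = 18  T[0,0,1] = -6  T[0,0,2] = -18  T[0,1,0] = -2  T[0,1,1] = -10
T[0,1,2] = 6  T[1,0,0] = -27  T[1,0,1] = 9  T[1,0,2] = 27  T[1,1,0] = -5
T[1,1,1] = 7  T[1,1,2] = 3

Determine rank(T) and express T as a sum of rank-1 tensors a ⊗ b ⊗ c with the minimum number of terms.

Lower bound: the mode-2 unfolding of T (rows indexed by j, columns by (i,k) = (0,0), (0,1), (0,2), (1,0), (1,1), (1,2)) is [[18, -6, -18, -27, 9, 27], [-2, -10, 6, -5, 7, 3]].
There the 2×2 minor on rows j ∈ {0, 1}, columns (i,k) ∈ {(0,0), (0,1)} is det [[18, -6], [-2, -10]] = -192 ≠ 0, so this unfolding has rank ≥ 2; CP rank is at least every unfolding rank, so rank(T) ≥ 2. (Unfolding ranks only ever bound the CP rank from below — rank(T) can be strictly larger than all of them — so the matching upper bound has to come from an explicit 2-term decomposition.)
Upper bound — finding two terms. Write S_k = T[:,:,k] for the frontal slices: S₀ = [[18, -2], [-27, -5]], S₁ = [[-6, -10], [9, 7]], S₂ = [[-18, 6], [27, 3]].
If T = a₁ ⊗ b₁ ⊗ c₁ + a₂ ⊗ b₂ ⊗ c₂ then each S_k = c₁[k]·a₁b₁ᵀ + c₂[k]·a₂b₂ᵀ. S₀ and S₁ are linearly independent, so a₁b₁ᵀ and a₂b₂ᵀ must span the same plane of matrices: they are the rank-1 matrices of the form x·S₀ + y·S₁.
det(x·S₀ + y·S₁) is −144·x² − 96·xy + 48·y² = (-48)·(3·x − y)(x + y), vanishing at (x:y) = (1:3) and (1:-1).
M₁ = S₀ + 3·S₁ = [[0, -32], [0, 16]] = (-16)·[2, -1][0, 1]ᵀ and M₂ = S₀ − S₁ = [[24, 8], [-36, -12]] = 4·[2, -3][3, 1]ᵀ, so take a₁ = [2, -1], b₁ = [0, 1], a₂ = [2, -3], b₂ = [3, 1].
Each slice is an integer combination of E₁ = a₁b₁ᵀ and E₂ = a₂b₂ᵀ: S₀ = −4·E₁ + 3·E₂, S₁ = −4·E₁ − E₂, S₂ = 6·E₁ − 3·E₂; reading off coefficients, c₁ = [-4, -4, 6] and c₂ = [3, -1, -3].
Hence T = [2, -1] ⊗ [0, 1] ⊗ [-4, -4, 6] + [2, -3] ⊗ [3, 1] ⊗ [3, -1, -3], so rank(T) ≤ 2.
These bounds meet, so rank(T) = 2.

rank(T) = 2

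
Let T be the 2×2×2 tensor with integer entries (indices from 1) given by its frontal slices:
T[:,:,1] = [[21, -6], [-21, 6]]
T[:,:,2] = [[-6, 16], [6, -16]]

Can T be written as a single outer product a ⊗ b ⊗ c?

No

The mode-2 unfolding of T (rows indexed by j, columns by (i,k) = (1,1), (1,2), (2,1), (2,2)) is [[21, -6, -21, 6], [-6, 16, 6, -16]].
There the 2×2 minor on rows j ∈ {1, 2}, columns (i,k) ∈ {(1,1), (1,2)} is det [[21, -6], [-6, 16]] = 300 ≠ 0, so this unfolding has rank ≥ 2; CP rank is at least every unfolding rank, so rank(T) ≥ 2.
In particular rank(T) ≥ 2 > 1, so T is not rank-1.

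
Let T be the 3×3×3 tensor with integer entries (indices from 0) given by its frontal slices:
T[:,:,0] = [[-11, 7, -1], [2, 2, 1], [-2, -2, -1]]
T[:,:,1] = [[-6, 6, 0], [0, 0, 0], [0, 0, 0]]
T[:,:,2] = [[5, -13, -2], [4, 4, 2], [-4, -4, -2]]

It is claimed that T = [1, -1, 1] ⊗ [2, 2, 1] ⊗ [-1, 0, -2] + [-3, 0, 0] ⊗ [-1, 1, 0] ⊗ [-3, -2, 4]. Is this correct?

Reconstruct entry (0,0,2) from the claimed factors: Σₗ aₗ[0]bₗ[0]cₗ[2] = (1)·(2)·(-2) + (-3)·(-1)·(4) = 8, but T[0,0,2] = 5. The claim is false.

No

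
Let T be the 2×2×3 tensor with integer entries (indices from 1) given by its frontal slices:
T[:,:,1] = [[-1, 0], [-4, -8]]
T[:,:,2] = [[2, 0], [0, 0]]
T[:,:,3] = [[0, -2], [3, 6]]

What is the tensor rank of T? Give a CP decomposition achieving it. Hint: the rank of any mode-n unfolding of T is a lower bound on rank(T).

Lower bound: the mode-3 unfolding of T (rows indexed by k, columns by (i,j) = (1,1), (1,2), (2,1), (2,2)) is [[-1, 0, -4, -8], [2, 0, 0, 0], [0, -2, 3, 6]].
There the 3×3 minor on rows k ∈ {1, 2, 3}, columns (i,j) ∈ {(1,1), (1,2), (2,1)} is det [[-1, 0, -4], [2, 0, 0], [0, -2, 3]] = 16 ≠ 0, so this unfolding has rank ≥ 3; CP rank is at least every unfolding rank, so rank(T) ≥ 3. (Flattening ranks never certify an upper bound on CP rank; for that we must actually write T with 3 rank-1 terms.)
Upper bound: T is a sum of 3 rank-1 terms, T = (1, -1) ⊗ (1, 2) ⊗ (2, 0, -2) + (1, 0) ⊗ (1, 0) ⊗ (-1, 2, 1) + (1, 1) ⊗ (1, 2) ⊗ (-2, 0, 1) (one valid choice — decompositions are not unique — normalised so each a, b is primitive with positive first nonzero entry; check it by expanding all entries), so rank(T) ≤ 3.
These bounds meet, so rank(T) = 3.

rank(T) = 3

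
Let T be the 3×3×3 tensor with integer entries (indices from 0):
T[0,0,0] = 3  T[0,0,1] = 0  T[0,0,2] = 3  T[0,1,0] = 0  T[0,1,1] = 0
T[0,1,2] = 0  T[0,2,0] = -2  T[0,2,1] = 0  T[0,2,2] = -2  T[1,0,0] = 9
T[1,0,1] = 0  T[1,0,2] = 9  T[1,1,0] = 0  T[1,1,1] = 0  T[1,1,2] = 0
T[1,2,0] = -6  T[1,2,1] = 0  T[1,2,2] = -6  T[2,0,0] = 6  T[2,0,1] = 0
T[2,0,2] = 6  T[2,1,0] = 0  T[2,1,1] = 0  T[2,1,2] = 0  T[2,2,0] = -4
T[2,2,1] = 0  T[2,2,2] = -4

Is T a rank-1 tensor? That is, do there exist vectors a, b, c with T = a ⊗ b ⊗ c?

If T = a ⊗ b ⊗ c then every fibre of T is a multiple of the corresponding factor, so read the factors off the fibres through the nonzero entry T[0,0,0] = 3.
The mode-1 fibre T[:,0,0] = [3, 9, 6] gives a = [1, 3, 2] (primitive direction); the mode-2 fibre T[0,:,0] = [3, 0, -2] gives b = [3, 0, -2]; then c[k] = T[0,0,k] / (a[0]·b[0]) = [3, 0, 3] / 3 = [1, 0, 1].
Expanding [1, 3, 2] ⊗ [3, 0, -2] ⊗ [1, 0, 1] reproduces all 27 entries of T, so T = [1, 3, 2] ⊗ [3, 0, -2] ⊗ [1, 0, 1] and rank(T) ≤ 1.
Equivalently every frontal slice T[:,:,k] is c[k] times the rank-1 matrix [1, 3, 2] ⊗ [3, 0, -2]. So T has rank 1 (it is nonzero).

Yes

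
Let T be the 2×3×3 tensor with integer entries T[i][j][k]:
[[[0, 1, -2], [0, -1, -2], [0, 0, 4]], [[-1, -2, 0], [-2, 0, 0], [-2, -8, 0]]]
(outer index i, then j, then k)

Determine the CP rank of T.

3

Lower bound: the mode-2 unfolding of T (rows indexed by j, columns by (i,k) = (0,0), (0,1), (0,2), (1,0), (1,1), (1,2)) is [[0, 1, -2, -1, -2, 0], [0, -1, -2, -2, 0, 0], [0, 0, 4, -2, -8, 0]].
There the 3×3 minor on rows j ∈ {0, 1, 2}, columns (i,k) ∈ {(0,1), (0,2), (1,0)} is det [[1, -2, -1], [-1, -2, -2], [0, 4, -2]] = 20 ≠ 0, so this unfolding has rank ≥ 3; CP rank is at least every unfolding rank, so rank(T) ≥ 3. (Flattening ranks never certify an upper bound on CP rank; for that we must actually write T with 3 rank-1 terms.)
Upper bound: T is a sum of 3 rank-1 terms, T = (0, 1) ⊗ (1, 2, 2) ⊗ (-1, -2, 0) + (1, -2) ⊗ (0, 1, -1) ⊗ (0, -2, 0) + (1, 0) ⊗ (1, 1, -2) ⊗ (0, 1, -2) (one valid choice — decompositions are not unique — normalised so each a, b is primitive with positive first nonzero entry; check it by expanding all entries), so rank(T) ≤ 3.
These bounds meet, so rank(T) = 3.
Check entry T[1,2,2] = 0: (1)·(2)·(0) + (-2)·(-1)·(0) + (0)·(-2)·(-2) = 0.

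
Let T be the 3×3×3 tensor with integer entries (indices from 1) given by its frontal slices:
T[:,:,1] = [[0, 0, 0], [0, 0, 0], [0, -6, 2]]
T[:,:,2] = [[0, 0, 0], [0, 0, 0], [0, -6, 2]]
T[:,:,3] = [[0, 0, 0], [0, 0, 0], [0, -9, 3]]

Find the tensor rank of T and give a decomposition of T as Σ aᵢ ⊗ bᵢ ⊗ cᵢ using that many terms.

rank(T) = 1

Lower bound: T ≠ 0 (e.g. T[3,2,1] = -6), so rank(T) ≥ 1.
Upper bound: if T = a ⊗ b ⊗ c then every fibre of T is a multiple of the corresponding factor, so read the factors off the fibres through the nonzero entry T[3,2,1] = -6.
The mode-1 fibre T[:,2,1] = [0, 0, -6] gives a = [0, 0, 1] (primitive direction); the mode-2 fibre T[3,:,1] = [0, -6, 2] gives b = [0, 3, -1]; then c[k] = T[3,2,k] / (a[3]·b[2]) = [-6, -6, -9] / 3 = [-2, -2, -3].
Expanding [0, 0, 1] ⊗ [0, 3, -1] ⊗ [-2, -2, -3] reproduces all 27 entries of T, so T = [0, 0, 1] ⊗ [0, 3, -1] ⊗ [-2, -2, -3] and rank(T) ≤ 1.
These bounds meet, so rank(T) = 1.
Check entry T[3,1,1] = 0: (1)·(0)·(-2) = 0.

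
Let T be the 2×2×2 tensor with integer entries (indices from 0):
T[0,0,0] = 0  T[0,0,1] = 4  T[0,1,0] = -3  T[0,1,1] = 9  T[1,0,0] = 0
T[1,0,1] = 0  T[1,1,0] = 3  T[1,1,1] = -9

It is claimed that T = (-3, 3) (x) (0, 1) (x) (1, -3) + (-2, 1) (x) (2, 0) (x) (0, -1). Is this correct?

Reconstruct entry (1,0,1) from the claimed factors: Σₗ aₗ[1]bₗ[0]cₗ[1] = (3)·(0)·(-3) + (1)·(2)·(-1) = -2, but T[1,0,1] = 0. The claim is false.

No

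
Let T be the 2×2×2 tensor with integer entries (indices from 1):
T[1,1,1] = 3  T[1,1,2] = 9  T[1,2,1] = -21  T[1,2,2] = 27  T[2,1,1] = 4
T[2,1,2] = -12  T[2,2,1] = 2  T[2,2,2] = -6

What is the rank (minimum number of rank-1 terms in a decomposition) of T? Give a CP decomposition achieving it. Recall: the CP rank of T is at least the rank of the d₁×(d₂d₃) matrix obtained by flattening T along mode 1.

Lower bound: the mode-1 unfolding of T (rows indexed by i, columns by (j,k) = (1,1), (1,2), (2,1), (2,2)) is [[3, 9, -21, 27], [4, -12, 2, -6]].
There the 2×2 minor on rows i ∈ {1, 2}, columns (j,k) ∈ {(1,1), (1,2)} is det [[3, 9], [4, -12]] = -72 ≠ 0, so this unfolding has rank ≥ 2; CP rank is at least every unfolding rank, so rank(T) ≥ 2. (This is only a lower bound: in general the CP rank may exceed every unfolding rank, so we still need to exhibit 2 rank-1 terms summing to T.)
Upper bound — finding two terms. Write S_k = T[:,:,k] for the frontal slices: S₁ = [[3, -21], [4, 2]], S₂ = [[9, 27], [-12, -6]].
If T = a₁ (x) b₁ (x) c₁ + a₂ (x) b₂ (x) c₂ then each S_k = c₁[k]·a₁b₁ᵀ + c₂[k]·a₂b₂ᵀ. S₁ and S₂ are linearly independent, so a₁b₁ᵀ and a₂b₂ᵀ must span the same plane of matrices: they are the rank-1 matrices of the form x·S₁ + y·S₂.
det(x·S₁ + y·S₂) is 90·x² − 360·xy + 270·y² = 90·(x − 3·y)(x − y), vanishing at (x:y) = (3:1) and (1:1).
M₁ = 3·S₁ + S₂ = [[18, -36], [0, 0]] = 18·[1, 0][1, -2]ᵀ and M₂ = S₁ + S₂ = [[12, 6], [-8, -4]] = 2·[3, -2][2, 1]ᵀ, so take a₁ = [1, 0], b₁ = [1, -2], a₂ = [3, -2], b₂ = [2, 1].
Each slice is an integer combination of E₁ = a₁b₁ᵀ and E₂ = a₂b₂ᵀ: S₁ = 9·E₁ − E₂, S₂ = −9·E₁ + 3·E₂; reading off coefficients, c₁ = [9, -9] and c₂ = [-1, 3].
Hence T = [1, 0] (x) [1, -2] (x) [9, -9] + [3, -2] (x) [2, 1] (x) [-1, 3], so rank(T) ≤ 2.
These bounds meet, so rank(T) = 2.

rank(T) = 2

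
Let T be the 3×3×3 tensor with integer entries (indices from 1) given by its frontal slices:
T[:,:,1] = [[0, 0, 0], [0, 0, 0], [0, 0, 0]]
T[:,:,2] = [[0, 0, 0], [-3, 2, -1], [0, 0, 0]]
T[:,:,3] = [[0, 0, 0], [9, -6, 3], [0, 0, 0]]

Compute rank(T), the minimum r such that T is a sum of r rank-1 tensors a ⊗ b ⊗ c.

1

Lower bound: T ≠ 0 (e.g. T[2,1,2] = -3), so rank(T) ≥ 1.
Upper bound: if T = a ⊗ b ⊗ c then every fibre of T is a multiple of the corresponding factor, so read the factors off the fibres through the nonzero entry T[2,1,2] = -3.
The mode-1 fibre T[:,1,2] = [0, -3, 0] gives a = [0, 1, 0] (primitive direction); the mode-2 fibre T[2,:,2] = [-3, 2, -1] gives b = [3, -2, 1]; then c[k] = T[2,1,k] / (a[2]·b[1]) = [0, -3, 9] / 3 = [0, -1, 3].
Expanding [0, 1, 0] ⊗ [3, -2, 1] ⊗ [0, -1, 3] reproduces all 27 entries of T, so T = [0, 1, 0] ⊗ [3, -2, 1] ⊗ [0, -1, 3] and rank(T) ≤ 1.
These bounds meet, so rank(T) = 1.
Check entry T[1,2,1] = 0: (0)·(-2)·(0) = 0.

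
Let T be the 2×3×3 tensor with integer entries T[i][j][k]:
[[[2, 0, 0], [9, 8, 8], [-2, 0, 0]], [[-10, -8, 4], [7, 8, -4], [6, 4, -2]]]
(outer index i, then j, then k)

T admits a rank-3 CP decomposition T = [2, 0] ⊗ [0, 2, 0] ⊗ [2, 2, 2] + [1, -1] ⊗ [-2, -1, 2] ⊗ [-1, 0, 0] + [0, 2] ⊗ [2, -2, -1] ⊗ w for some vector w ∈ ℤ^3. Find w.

w = [-2, -2, 1]

Subtract the known terms from T to get the rank-1 residual R = [0, 2] ⊗ [2, -2, -1] ⊗ w, so R[i,j,k] = a[i]·b[j]·w[k]. Pick indices with nonzero a[1]·b[0] = (2)·(2) = 4. Only the fibre through (1,0,·) is needed: R[1,0,:] = T[1,0,:] − Σₗ aₗ[1]bₗ[0]cₗ = [-10, -8, 4] − (0)·(0)·[2, 2, 2] − (-1)·(-2)·[-1, 0, 0] = [-8, -8, 4]. Then w[k] = R[1,0,k] / 4 for each k, giving w = [-8, -8, 4] / 4 = [-2, -2, 1].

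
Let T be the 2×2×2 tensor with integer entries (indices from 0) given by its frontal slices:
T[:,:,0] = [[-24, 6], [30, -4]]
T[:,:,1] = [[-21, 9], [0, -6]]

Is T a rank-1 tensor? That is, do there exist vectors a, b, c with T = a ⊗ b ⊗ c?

No

The mode-3 unfolding of T (rows indexed by k, columns by (i,j) = (0,0), (0,1), (1,0), (1,1)) is [[-24, 6, 30, -4], [-21, 9, 0, -6]].
There the 2×2 minor on rows k ∈ {0, 1}, columns (i,j) ∈ {(0,0), (0,1)} is det [[-24, 6], [-21, 9]] = -90 ≠ 0, so this unfolding has rank ≥ 2; CP rank is at least every unfolding rank, so rank(T) ≥ 2.
In particular rank(T) ≥ 2 > 1, so T is not rank-1.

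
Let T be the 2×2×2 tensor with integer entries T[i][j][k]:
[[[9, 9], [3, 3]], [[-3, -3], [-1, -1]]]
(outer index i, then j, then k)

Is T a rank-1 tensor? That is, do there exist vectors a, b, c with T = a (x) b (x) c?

Yes

If T = a (x) b (x) c then every fibre of T is a multiple of the corresponding factor, so read the factors off the fibres through the nonzero entry T[0,0,0] = 9.
The mode-1 fibre T[:,0,0] = [9, -3] gives a = [3, -1] (primitive direction); the mode-2 fibre T[0,:,0] = [9, 3] gives b = [3, 1]; then c[k] = T[0,0,k] / (a[0]·b[0]) = [9, 9] / 9 = [1, 1].
Expanding [3, -1] (x) [3, 1] (x) [1, 1] reproduces all 8 entries of T, so T = [3, -1] (x) [3, 1] (x) [1, 1] and rank(T) ≤ 1.
Equivalently every frontal slice T[:,:,k] is c[k] times the rank-1 matrix [3, -1] (x) [3, 1]. So T has rank 1 (it is nonzero).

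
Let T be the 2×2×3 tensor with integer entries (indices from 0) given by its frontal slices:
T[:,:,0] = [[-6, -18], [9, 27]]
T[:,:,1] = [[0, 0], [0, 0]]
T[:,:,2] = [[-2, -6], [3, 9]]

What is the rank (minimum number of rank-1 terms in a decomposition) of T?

Lower bound: T ≠ 0 (e.g. T[0,0,0] = -6), so rank(T) ≥ 1.
Upper bound: if T = a ⊗ b ⊗ c then every fibre of T is a multiple of the corresponding factor, so read the factors off the fibres through the nonzero entry T[0,0,0] = -6.
The mode-1 fibre T[:,0,0] = [-6, 9] gives a = [2, -3] (primitive direction); the mode-2 fibre T[0,:,0] = [-6, -18] gives b = [1, 3]; then c[k] = T[0,0,k] / (a[0]·b[0]) = [-6, 0, -2] / 2 = [-3, 0, -1].
Expanding [2, -3] ⊗ [1, 3] ⊗ [-3, 0, -1] reproduces all 12 entries of T, so T = [2, -3] ⊗ [1, 3] ⊗ [-3, 0, -1] and rank(T) ≤ 1.
These bounds meet, so rank(T) = 1.

1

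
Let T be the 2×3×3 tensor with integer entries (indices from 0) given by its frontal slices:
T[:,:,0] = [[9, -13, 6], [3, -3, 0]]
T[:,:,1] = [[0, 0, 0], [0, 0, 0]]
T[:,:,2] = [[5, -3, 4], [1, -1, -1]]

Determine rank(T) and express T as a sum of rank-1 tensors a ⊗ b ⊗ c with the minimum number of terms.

Lower bound: the mode-2 unfolding of T (rows indexed by j, columns by (i,k) = (0,0), (0,1), (0,2), (1,0), (1,1), (1,2)) is [[9, 0, 5, 3, 0, 1], [-13, 0, -3, -3, 0, -1], [6, 0, 4, 0, 0, -1]].
There the 3×3 minor on rows j ∈ {0, 1, 2}, columns (i,k) ∈ {(0,0), (0,2), (1,0)} is det [[9, 5, 3], [-13, -3, -3], [6, 4, 0]] = -84 ≠ 0, so this unfolding has rank ≥ 3; CP rank is at least every unfolding rank, so rank(T) ≥ 3. (Unfolding ranks only ever bound the CP rank from below — rank(T) can be strictly larger than all of them — so the matching upper bound has to come from an explicit 3-term decomposition.)
Upper bound: T is a sum of 3 rank-1 terms, T = [1, -1] ⊗ [1, -1, 2] ⊗ [1, 0, 1] + [1, 0] ⊗ [0, 1, 0] ⊗ [-4, 0, 2] + [2, 1] ⊗ [2, -2, 1] ⊗ [2, 0, 1] (written with every a and b primitive with positive leading entry and the scale carried by c; CP decompositions are not unique, and this one is verified by expanding entrywise), so rank(T) ≤ 3.
These bounds meet, so rank(T) = 3.

rank(T) = 3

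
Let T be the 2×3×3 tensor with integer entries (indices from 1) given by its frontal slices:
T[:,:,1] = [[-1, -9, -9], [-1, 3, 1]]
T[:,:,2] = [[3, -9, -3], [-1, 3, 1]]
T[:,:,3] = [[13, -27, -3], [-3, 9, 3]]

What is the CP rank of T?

2

Lower bound: in the mode-1 unfolding of T (rows indexed by i, columns by (j,k)) the 2×2 minor on rows i ∈ {1, 2}, columns (j,k) ∈ {(1,1), (1,2)} is det [[-1, 3], [-1, -1]] = 4 ≠ 0, so that unfolding has rank ≥ 2 and hence rank(T) ≥ 2 (CP rank is at least every unfolding rank, though it can be larger).
Upper bound: with S_k = T[:,:,k], the two rank-1 terms a₁b₁ᵀ, a₂b₂ᵀ are the rank-1 members of the pencil x·S₁ + y·S₂.
The 2×2 minor of x·S₁ + y·S₂ on rows {1,2}, columns {1,2} is −12·x² − 12·xy = (-12)·(x + y)(x), vanishing at (x:y) = (1:-1) and (0:1).
M₁ = S₁ − S₂ = [[-4, 0, -6], [0, 0, 0]] = (-2)·[1, 0][2, 0, 3]ᵀ and M₂ = S₂ = [[3, -9, -3], [-1, 3, 1]] = [3, -1][1, -3, -1]ᵀ, so take a₁ = [1, 0], b₁ = [2, 0, 3], a₂ = [3, -1], b₂ = [1, -3, -1].
Each slice is an integer combination of E₁ = a₁b₁ᵀ and E₂ = a₂b₂ᵀ: S₁ = −2·E₁ + E₂, S₂ = E₂, S₃ = 2·E₁ + 3·E₂; reading off coefficients, c₁ = [-2, 0, 2] and c₂ = [1, 1, 3].
Hence T = [1, 0] ⊗ [2, 0, 3] ⊗ [-2, 0, 2] + [3, -1] ⊗ [1, -3, -1] ⊗ [1, 1, 3], so rank(T) ≤ 2.
These bounds meet, so rank(T) = 2.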